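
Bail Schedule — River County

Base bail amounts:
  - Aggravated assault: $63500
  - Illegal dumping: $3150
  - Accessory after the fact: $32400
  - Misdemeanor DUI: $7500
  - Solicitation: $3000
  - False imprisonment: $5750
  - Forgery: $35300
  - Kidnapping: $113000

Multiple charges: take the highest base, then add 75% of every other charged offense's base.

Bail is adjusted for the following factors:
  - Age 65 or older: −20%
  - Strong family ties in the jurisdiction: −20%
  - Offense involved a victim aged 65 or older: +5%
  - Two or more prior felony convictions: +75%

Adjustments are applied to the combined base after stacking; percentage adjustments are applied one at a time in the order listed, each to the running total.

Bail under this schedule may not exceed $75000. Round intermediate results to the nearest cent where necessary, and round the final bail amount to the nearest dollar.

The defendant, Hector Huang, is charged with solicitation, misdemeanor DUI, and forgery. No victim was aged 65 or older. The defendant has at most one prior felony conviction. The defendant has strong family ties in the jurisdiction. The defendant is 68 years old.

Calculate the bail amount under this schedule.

$27632

Base amounts from the schedule: solicitation $3000; misdemeanor DUI $7500; forgery $35300.
Stacking rule: highest base plus 75% of each additional charge. Highest is forgery at $35300. Additional: $3000 × 75% = $2250; $7500 × 75% = $5625. Combined base = $35300 + $7875 = $43175.
Age 65 or older (−20%): $43175 × 0.8 = $34540.
Strong family ties in the jurisdiction (−20%): $34540 × 0.8 = $27632.
$27632 is within the $75000 maximum.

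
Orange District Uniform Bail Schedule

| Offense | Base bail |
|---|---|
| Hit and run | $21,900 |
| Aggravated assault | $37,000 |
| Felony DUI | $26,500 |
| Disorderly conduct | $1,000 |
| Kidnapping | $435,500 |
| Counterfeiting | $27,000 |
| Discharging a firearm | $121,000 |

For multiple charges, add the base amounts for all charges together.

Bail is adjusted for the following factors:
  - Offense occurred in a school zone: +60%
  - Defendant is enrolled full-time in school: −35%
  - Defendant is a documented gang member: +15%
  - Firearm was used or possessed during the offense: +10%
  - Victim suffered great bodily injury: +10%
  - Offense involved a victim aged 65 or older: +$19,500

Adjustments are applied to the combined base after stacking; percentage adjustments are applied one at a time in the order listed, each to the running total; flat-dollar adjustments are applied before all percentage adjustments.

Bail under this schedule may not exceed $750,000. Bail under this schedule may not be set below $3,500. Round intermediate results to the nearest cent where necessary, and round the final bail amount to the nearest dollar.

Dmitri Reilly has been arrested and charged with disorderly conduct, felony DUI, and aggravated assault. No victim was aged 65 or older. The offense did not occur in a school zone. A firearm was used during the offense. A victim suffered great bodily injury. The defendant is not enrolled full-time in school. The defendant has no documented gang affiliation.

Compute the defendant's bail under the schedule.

Base amounts from the schedule: disorderly conduct $1,000; felony DUI $26,500; aggravated assault $37,000.
Stacking rule: sum of all bases. $1,000 + $26,500 + $37,000 = $64,500.
Firearm was used or possessed during the offense (+10%): $64,500 × 1.1 = $70,950.
Victim suffered great bodily injury (+10%): $70,950 × 1.1 = $78,045.
$78,045 is within the $750,000 maximum.
$78,045 is at or above the $3,500 minimum.

$78,045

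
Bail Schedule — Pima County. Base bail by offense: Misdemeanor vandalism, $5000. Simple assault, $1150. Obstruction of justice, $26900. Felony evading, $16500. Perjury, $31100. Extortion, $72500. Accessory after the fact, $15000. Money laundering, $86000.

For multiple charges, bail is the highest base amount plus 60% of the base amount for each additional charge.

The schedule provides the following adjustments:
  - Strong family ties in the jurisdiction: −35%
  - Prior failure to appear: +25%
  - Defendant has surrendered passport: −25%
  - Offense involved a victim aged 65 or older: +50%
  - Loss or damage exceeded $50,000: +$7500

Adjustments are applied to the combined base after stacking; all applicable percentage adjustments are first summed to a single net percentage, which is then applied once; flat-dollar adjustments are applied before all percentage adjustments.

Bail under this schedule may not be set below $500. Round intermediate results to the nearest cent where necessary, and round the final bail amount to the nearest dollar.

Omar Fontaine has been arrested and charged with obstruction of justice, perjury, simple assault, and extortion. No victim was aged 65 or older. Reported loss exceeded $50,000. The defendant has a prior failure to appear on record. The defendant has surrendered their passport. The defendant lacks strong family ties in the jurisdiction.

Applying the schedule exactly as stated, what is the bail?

$115490

Base amounts from the schedule: obstruction of justice $26900; perjury $31100; simple assault $1150; extortion $72500.
Stacking rule: highest base plus 60% of each additional charge. Highest is extortion at $72500. Additional: $26900 × 60% = $16140; $31100 × 60% = $18660; $1150 × 60% = $690. Combined base = $72500 + $35490 = $107990.
Loss or damage exceeded $50,000 (+$7500 flat): $107990 + $7500 = $115490.
Net percentage adjustment: +25% −25% = +0%. $115490 × 1 = $115490.
$115490 is at or above the $500 minimum.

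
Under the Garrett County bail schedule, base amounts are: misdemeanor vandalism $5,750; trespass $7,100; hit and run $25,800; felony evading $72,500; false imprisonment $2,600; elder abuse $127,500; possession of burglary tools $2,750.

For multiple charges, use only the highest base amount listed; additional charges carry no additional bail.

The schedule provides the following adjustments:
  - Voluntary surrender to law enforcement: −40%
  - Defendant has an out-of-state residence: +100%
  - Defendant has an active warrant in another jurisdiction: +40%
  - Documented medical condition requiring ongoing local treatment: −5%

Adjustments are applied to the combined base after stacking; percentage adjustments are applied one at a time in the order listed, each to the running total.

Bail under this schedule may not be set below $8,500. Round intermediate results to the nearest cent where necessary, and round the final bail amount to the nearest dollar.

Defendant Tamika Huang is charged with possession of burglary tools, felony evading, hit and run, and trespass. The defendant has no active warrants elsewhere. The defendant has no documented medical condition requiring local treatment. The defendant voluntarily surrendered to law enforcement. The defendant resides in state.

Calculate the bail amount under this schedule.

$43,500

Base amounts from the schedule: possession of burglary tools $2,750; felony evading $72,500; hit and run $25,800; trespass $7,100.
Stacking rule: use the highest base only. Highest is felony evading at $72,500. Combined base = $72,500.
Voluntary surrender to law enforcement (−40%): $72,500 × 0.6 = $43,500.
$43,500 is at or above the $8,500 minimum.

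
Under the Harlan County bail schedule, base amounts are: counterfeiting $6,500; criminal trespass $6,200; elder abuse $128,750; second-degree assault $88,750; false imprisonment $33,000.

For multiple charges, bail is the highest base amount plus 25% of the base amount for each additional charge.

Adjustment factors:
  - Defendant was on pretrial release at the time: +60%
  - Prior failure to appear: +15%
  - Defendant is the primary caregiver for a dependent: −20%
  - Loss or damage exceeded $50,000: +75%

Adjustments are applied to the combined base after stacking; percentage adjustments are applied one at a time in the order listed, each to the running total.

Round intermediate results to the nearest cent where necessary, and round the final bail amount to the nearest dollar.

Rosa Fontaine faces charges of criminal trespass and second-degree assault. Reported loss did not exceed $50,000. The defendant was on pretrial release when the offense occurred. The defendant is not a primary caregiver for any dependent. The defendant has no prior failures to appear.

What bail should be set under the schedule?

Base amounts from the schedule: criminal trespass $6,200; second-degree assault $88,750.
Stacking rule: highest base plus 25% of each additional charge. Highest is second-degree assault at $88,750. Additional: $6,200 × 25% = $1,550. Combined base = $88,750 + $1,550 = $90,300.
Defendant was on pretrial release at the time (+60%): $90,300 × 1.6 = $144,480.

$144,480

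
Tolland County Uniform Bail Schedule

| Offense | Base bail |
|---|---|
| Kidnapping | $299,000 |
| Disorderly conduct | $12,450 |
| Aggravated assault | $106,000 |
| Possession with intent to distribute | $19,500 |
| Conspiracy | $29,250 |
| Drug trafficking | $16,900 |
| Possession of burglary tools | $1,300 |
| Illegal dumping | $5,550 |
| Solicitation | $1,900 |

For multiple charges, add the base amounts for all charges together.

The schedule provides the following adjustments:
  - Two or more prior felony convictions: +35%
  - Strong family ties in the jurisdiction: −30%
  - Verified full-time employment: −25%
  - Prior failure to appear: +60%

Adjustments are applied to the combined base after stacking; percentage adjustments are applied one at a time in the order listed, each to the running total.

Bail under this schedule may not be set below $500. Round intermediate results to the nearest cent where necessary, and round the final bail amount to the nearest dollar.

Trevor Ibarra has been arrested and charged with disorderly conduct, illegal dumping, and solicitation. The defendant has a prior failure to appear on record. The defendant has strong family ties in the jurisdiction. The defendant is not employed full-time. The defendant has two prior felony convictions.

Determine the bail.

Base amounts from the schedule: disorderly conduct $12,450; illegal dumping $5,550; solicitation $1,900.
Stacking rule: sum of all bases. $12,450 + $5,550 + $1,900 = $19,900.
Two or more prior felony convictions (+35%): $19,900 × 1.35 = $26,865.
Strong family ties in the jurisdiction (−30%): $26,865 × 0.7 = $18,805.50.
Prior failure to appear (+60%): $18,805.50 × 1.6 = $30,088.80.
$30,088.80 is at or above the $500 minimum.
Rounded to the nearest dollar: $30,089.

$30,089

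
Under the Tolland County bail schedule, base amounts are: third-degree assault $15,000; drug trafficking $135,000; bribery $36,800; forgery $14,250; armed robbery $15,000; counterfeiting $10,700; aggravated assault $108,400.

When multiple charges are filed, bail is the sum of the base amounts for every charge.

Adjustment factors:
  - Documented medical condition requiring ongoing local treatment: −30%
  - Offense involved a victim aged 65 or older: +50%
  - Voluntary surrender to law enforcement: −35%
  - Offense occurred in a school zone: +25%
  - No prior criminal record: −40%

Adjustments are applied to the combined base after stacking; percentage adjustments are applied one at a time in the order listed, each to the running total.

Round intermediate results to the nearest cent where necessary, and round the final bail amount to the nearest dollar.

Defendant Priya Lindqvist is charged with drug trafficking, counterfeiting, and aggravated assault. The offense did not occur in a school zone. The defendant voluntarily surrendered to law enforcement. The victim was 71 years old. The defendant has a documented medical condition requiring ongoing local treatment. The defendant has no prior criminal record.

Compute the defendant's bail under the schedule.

$104,054

Base amounts from the schedule: drug trafficking $135,000; counterfeiting $10,700; aggravated assault $108,400.
Stacking rule: sum of all bases. $135,000 + $10,700 + $108,400 = $254,100.
Documented medical condition requiring ongoing local treatment (−30%): $254,100 × 0.7 = $177,870.
Offense involved a victim aged 65 or older (+50%): $177,870 × 1.5 = $266,805.
Voluntary surrender to law enforcement (−35%): $266,805 × 0.65 = $173,423.25.
No prior criminal record (−40%): $173,423.25 × 0.6 = $104,053.95.
Rounded to the nearest dollar: $104,054.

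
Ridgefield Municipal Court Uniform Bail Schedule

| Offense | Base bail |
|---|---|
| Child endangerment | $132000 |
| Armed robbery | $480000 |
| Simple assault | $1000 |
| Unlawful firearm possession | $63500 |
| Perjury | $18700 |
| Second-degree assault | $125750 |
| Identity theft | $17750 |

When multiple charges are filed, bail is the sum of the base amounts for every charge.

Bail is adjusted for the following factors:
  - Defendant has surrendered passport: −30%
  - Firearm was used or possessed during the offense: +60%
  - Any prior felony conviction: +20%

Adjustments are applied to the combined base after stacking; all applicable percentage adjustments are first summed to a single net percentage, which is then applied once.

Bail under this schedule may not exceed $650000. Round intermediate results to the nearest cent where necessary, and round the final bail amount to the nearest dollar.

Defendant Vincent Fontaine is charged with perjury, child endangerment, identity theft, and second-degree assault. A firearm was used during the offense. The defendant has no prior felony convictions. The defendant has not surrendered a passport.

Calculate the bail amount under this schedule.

Base amounts from the schedule: perjury $18700; child endangerment $132000; identity theft $17750; second-degree assault $125750.
Stacking rule: sum of all bases. $18700 + $132000 + $17750 + $125750 = $294200.
Firearm was used or possessed during the offense (+60%): $294200 × 1.6 = $470720.
$470720 is within the $650000 maximum.

$470720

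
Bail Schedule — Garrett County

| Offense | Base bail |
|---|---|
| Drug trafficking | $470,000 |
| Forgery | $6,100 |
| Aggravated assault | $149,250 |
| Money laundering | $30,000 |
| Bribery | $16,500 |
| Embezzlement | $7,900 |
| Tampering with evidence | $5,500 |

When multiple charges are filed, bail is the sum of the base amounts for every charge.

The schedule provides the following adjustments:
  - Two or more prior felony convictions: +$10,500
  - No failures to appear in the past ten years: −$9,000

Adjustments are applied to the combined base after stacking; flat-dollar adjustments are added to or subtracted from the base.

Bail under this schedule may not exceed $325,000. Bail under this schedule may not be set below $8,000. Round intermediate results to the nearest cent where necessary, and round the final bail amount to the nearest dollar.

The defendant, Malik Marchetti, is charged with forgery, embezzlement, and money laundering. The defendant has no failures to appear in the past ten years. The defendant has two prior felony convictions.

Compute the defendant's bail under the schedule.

Base amounts from the schedule: forgery $6,100; embezzlement $7,900; money laundering $30,000.
Stacking rule: sum of all bases. $6,100 + $7,900 + $30,000 = $44,000.
Two or more prior felony convictions (+$10,500 flat): $44,000 + $10,500 = $54,500.
No failures to appear in the past ten years (−$9,000 flat): $54,500 − $9,000 = $45,500.
$45,500 is within the $325,000 maximum.
$45,500 is at or above the $8,000 minimum.

$45,500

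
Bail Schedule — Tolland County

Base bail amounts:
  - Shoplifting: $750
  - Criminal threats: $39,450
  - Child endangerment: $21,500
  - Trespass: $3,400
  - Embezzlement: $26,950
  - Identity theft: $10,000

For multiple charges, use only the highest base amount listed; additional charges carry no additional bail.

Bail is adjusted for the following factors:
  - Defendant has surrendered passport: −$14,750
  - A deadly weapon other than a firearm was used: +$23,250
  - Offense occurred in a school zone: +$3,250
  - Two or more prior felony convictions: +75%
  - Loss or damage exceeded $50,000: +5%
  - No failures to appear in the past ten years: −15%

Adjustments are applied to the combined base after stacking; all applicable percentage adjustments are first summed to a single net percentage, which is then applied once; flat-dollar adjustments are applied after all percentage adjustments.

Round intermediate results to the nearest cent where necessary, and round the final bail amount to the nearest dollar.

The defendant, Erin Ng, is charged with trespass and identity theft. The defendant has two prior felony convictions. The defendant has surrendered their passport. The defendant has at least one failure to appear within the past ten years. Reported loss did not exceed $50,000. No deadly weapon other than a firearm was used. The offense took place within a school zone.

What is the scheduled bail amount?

Base amounts from the schedule: trespass $3,400; identity theft $10,000.
Stacking rule: use the highest base only. Highest is identity theft at $10,000. Combined base = $10,000.
Two or more prior felony convictions (+75%): $10,000 × 1.75 = $17,500.
Defendant has surrendered passport (−$14,750 flat): $17,500 − $14,750 = $2,750.
Offense occurred in a school zone (+$3,250 flat): $2,750 + $3,250 = $6,000.

$6,000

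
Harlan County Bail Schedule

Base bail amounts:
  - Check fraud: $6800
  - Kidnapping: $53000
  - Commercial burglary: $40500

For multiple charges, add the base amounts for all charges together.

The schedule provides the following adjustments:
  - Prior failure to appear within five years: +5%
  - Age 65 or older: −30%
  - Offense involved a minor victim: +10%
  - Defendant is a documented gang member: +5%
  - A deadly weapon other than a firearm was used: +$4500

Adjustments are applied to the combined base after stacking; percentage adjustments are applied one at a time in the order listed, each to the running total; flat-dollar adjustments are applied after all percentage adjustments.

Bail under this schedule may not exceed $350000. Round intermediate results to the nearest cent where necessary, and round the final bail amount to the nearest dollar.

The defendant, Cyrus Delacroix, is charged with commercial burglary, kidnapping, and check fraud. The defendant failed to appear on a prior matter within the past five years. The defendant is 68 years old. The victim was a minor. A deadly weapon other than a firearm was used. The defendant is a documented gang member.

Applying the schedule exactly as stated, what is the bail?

$89647

Base amounts from the schedule: commercial burglary $40500; kidnapping $53000; check fraud $6800.
Stacking rule: sum of all bases. $40500 + $53000 + $6800 = $100300.
Prior failure to appear within five years (+5%): $100300 × 1.05 = $105315.
Age 65 or older (−30%): $105315 × 0.7 = $73720.50.
Offense involved a minor victim (+10%): $73720.50 × 1.1 = $81092.55.
Defendant is a documented gang member (+5%): $81092.55 × 1.05 = $85147.18.
A deadly weapon other than a firearm was used (+$4500 flat): $85147.18 + $4500 = $89647.18.
$89647.18 is within the $350000 maximum.
Rounded to the nearest dollar: $89647.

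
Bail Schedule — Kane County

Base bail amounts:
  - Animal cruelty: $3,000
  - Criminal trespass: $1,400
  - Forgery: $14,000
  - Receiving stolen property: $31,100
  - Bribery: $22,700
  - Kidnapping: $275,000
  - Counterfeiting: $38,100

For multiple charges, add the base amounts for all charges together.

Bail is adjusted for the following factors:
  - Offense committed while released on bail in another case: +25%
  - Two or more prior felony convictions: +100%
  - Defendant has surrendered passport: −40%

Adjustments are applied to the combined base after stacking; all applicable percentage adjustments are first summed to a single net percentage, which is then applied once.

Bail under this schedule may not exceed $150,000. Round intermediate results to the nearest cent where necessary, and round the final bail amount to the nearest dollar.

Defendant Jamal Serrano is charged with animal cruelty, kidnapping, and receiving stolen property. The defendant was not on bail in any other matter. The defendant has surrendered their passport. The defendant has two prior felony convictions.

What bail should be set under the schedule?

Base amounts from the schedule: animal cruelty $3,000; kidnapping $275,000; receiving stolen property $31,100.
Stacking rule: sum of all bases. $3,000 + $275,000 + $31,100 = $309,100.
Net percentage adjustment: +100% −40% = +60%. $309,100 × 1.6 = $494,560.
Result $494,560 exceeds the maximum of $150,000; bail is capped at $150,000.

$150,000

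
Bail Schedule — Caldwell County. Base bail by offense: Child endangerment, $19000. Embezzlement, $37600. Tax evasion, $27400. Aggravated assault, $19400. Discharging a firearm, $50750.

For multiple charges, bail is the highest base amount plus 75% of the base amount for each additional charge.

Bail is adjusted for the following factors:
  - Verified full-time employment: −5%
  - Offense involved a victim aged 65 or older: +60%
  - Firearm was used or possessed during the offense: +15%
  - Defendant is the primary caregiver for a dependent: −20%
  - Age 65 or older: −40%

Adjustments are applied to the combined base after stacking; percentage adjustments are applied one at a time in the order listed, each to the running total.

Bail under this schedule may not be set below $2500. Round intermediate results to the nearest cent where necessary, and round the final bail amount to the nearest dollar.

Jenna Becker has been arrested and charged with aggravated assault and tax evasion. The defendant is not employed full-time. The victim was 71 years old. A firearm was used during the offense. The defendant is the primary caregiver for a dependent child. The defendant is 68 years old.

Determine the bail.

Base amounts from the schedule: aggravated assault $19400; tax evasion $27400.
Stacking rule: highest base plus 75% of each additional charge. Highest is tax evasion at $27400. Additional: $19400 × 75% = $14550. Combined base = $27400 + $14550 = $41950.
Offense involved a victim aged 65 or older (+60%): $41950 × 1.6 = $67120.
Firearm was used or possessed during the offense (+15%): $67120 × 1.15 = $77188.
Defendant is the primary caregiver for a dependent (−20%): $77188 × 0.8 = $61750.40.
Age 65 or older (−40%): $61750.40 × 0.6 = $37050.24.
$37050.24 is at or above the $2500 minimum.
Rounded to the nearest dollar: $37050.

$37050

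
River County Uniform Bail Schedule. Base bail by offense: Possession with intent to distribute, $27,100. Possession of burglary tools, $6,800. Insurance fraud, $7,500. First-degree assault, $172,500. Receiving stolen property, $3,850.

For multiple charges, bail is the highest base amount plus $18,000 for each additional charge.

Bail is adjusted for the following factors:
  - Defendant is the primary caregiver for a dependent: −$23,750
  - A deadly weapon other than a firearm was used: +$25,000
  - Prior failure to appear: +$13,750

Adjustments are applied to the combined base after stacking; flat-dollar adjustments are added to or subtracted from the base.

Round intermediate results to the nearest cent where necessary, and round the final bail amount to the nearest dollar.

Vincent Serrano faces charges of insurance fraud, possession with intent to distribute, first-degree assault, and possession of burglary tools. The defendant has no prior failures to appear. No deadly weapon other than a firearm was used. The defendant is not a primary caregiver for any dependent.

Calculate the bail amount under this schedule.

Base amounts from the schedule: insurance fraud $7,500; possession with intent to distribute $27,100; first-degree assault $172,500; possession of burglary tools $6,800.
Stacking rule: highest base plus $18,000 per additional charge. Highest is first-degree assault at $172,500; 3 additional charges → +$54,000. Combined base = $226,500.
No adjustment factors apply to this defendant.

$226,500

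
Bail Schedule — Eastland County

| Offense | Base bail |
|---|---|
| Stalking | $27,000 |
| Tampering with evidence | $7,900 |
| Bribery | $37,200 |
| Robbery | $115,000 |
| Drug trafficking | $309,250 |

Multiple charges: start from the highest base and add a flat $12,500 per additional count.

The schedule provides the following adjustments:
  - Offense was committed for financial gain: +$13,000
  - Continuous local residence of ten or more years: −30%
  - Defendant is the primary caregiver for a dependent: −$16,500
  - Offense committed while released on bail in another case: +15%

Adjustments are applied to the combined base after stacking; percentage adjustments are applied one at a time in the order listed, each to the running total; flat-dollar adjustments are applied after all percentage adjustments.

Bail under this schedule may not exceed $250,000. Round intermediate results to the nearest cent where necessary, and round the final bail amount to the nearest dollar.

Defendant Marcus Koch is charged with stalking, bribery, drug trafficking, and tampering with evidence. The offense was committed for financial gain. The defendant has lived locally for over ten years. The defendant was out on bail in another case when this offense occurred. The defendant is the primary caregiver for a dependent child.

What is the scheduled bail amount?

$250,000

Base amounts from the schedule: stalking $27,000; bribery $37,200; drug trafficking $309,250; tampering with evidence $7,900.
Stacking rule: highest base plus $12,500 per additional charge. Highest is drug trafficking at $309,250; 3 additional charges → +$37,500. Combined base = $346,750.
Continuous local residence of ten or more years (−30%): $346,750 × 0.7 = $242,725.
Offense committed while released on bail in another case (+15%): $242,725 × 1.15 = $279,133.75.
Offense was committed for financial gain (+$13,000 flat): $279,133.75 + $13,000 = $292,133.75.
Defendant is the primary caregiver for a dependent (−$16,500 flat): $292,133.75 − $16,500 = $275,633.75.
Result $275,633.75 exceeds the maximum of $250,000; bail is capped at $250,000.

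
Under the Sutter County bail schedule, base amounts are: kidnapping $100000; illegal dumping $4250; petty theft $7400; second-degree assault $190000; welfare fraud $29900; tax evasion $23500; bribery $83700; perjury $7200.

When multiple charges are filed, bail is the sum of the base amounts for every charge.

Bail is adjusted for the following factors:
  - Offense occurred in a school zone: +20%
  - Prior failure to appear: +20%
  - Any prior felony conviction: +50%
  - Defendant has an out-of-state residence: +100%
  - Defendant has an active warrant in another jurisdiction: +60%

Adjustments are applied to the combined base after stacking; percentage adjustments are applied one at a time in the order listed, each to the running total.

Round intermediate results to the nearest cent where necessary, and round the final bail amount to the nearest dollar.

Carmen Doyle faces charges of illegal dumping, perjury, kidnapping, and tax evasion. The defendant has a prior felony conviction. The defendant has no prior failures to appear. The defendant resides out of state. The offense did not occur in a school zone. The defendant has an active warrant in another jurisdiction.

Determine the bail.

$647760

Base amounts from the schedule: illegal dumping $4250; perjury $7200; kidnapping $100000; tax evasion $23500.
Stacking rule: sum of all bases. $4250 + $7200 + $100000 + $23500 = $134950.
Any prior felony conviction (+50%): $134950 × 1.5 = $202425.
Defendant has an out-of-state residence (+100%): $202425 × 2 = $404850.
Defendant has an active warrant in another jurisdiction (+60%): $404850 × 1.6 = $647760.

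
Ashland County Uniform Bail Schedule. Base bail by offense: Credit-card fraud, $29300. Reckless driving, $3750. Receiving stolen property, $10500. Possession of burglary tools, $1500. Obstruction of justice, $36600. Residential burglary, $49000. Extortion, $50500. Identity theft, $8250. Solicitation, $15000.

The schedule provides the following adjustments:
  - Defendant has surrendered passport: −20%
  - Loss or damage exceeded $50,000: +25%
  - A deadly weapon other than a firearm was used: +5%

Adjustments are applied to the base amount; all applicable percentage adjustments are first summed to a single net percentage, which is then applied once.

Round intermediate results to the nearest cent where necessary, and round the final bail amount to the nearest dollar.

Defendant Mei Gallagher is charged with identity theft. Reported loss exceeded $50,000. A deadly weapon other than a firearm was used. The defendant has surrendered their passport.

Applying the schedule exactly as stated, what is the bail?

$9075

Base amounts from the schedule: identity theft $8250.
Single charge. Combined base = $8250.
Net percentage adjustment: −20% +25% +5% = +10%. $8250 × 1.1 = $9075.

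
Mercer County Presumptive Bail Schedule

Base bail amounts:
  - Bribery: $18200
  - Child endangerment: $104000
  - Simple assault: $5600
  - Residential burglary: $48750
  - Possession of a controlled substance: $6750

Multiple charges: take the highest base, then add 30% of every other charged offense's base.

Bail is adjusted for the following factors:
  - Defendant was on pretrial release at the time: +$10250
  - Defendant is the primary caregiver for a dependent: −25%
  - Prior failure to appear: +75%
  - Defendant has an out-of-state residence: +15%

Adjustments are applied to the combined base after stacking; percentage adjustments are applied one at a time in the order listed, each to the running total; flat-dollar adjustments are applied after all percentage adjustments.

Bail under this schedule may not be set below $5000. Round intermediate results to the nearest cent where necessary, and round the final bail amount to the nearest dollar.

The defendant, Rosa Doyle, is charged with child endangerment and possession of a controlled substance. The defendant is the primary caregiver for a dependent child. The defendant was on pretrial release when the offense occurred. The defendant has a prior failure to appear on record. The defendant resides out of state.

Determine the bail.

Base amounts from the schedule: child endangerment $104000; possession of a controlled substance $6750.
Stacking rule: highest base plus 30% of each additional charge. Highest is child endangerment at $104000. Additional: $6750 × 30% = $2025. Combined base = $104000 + $2025 = $106025.
Defendant is the primary caregiver for a dependent (−25%): $106025 × 0.75 = $79518.75.
Prior failure to appear (+75%): $79518.75 × 1.75 = $139157.81.
Defendant has an out-of-state residence (+15%): $139157.81 × 1.15 = $160031.48.
Defendant was on pretrial release at the time (+$10250 flat): $160031.48 + $10250 = $170281.48.
$170281.48 is at or above the $5000 minimum.
Rounded to the nearest dollar: $170281.

$170281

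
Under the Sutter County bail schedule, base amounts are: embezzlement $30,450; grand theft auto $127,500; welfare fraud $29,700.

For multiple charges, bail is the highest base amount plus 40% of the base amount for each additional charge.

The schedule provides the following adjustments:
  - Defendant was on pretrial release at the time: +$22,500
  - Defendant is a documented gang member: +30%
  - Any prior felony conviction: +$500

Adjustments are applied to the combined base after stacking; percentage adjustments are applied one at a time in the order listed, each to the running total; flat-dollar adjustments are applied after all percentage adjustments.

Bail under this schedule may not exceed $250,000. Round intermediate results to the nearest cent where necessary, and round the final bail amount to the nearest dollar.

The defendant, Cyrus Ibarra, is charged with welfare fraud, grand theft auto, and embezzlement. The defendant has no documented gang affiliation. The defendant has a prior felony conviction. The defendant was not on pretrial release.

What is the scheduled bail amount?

Base amounts from the schedule: welfare fraud $29,700; grand theft auto $127,500; embezzlement $30,450.
Stacking rule: highest base plus 40% of each additional charge. Highest is grand theft auto at $127,500. Additional: $29,700 × 40% = $11,880; $30,450 × 40% = $12,180. Combined base = $127,500 + $24,060 = $151,560.
Any prior felony conviction (+$500 flat): $151,560 + $500 = $152,060.
$152,060 is within the $250,000 maximum.

$152,060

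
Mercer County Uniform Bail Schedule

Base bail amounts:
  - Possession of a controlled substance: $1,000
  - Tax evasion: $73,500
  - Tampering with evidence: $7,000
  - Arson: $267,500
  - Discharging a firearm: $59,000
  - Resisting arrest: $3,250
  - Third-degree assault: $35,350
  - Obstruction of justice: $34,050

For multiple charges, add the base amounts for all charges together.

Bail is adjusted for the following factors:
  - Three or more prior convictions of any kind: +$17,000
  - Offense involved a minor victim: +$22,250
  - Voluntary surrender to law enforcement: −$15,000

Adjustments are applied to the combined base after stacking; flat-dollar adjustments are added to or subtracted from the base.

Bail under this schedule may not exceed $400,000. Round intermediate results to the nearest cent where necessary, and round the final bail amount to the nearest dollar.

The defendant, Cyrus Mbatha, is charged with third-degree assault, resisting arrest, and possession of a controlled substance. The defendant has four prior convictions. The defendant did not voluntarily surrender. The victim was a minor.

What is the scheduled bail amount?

Base amounts from the schedule: third-degree assault $35,350; resisting arrest $3,250; possession of a controlled substance $1,000.
Stacking rule: sum of all bases. $35,350 + $3,250 + $1,000 = $39,600.
Three or more prior convictions of any kind (+$17,000 flat): $39,600 + $17,000 = $56,600.
Offense involved a minor victim (+$22,250 flat): $56,600 + $22,250 = $78,850.
$78,850 is within the $400,000 maximum.

$78,850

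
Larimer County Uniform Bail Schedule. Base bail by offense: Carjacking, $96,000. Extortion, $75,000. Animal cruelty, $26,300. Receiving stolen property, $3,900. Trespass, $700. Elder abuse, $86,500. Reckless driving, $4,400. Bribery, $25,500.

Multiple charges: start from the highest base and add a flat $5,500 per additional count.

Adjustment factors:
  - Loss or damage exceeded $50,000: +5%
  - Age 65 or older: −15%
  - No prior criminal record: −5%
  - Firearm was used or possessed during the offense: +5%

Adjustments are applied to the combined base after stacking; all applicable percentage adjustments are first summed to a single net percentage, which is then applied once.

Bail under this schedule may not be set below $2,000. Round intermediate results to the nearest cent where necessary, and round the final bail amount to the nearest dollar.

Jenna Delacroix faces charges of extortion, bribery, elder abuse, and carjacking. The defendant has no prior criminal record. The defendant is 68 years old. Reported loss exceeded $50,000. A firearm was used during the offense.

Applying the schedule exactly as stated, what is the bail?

$101,250

Base amounts from the schedule: extortion $75,000; bribery $25,500; elder abuse $86,500; carjacking $96,000.
Stacking rule: highest base plus $5,500 per additional charge. Highest is carjacking at $96,000; 3 additional charges → +$16,500. Combined base = $112,500.
Net percentage adjustment: +5% −15% −5% +5% = −10%. $112,500 × 0.9 = $101,250.
$101,250 is at or above the $2,000 minimum.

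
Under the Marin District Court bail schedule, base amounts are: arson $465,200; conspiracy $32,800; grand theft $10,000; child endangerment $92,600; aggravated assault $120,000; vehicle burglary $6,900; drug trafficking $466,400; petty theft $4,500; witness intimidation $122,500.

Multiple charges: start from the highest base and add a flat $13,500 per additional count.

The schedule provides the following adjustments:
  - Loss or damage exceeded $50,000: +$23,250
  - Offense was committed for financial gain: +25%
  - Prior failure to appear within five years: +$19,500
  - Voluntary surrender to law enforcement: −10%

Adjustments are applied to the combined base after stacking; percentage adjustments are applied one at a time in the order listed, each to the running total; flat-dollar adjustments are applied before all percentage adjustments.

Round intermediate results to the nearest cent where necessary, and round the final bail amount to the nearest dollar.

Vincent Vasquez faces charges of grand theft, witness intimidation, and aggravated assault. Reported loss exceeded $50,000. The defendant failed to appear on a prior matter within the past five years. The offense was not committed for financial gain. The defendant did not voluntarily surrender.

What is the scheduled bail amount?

$192,250

Base amounts from the schedule: grand theft $10,000; witness intimidation $122,500; aggravated assault $120,000.
Stacking rule: highest base plus $13,500 per additional charge. Highest is witness intimidation at $122,500; 2 additional charges → +$27,000. Combined base = $149,500.
Loss or damage exceeded $50,000 (+$23,250 flat): $149,500 + $23,250 = $172,750.
Prior failure to appear within five years (+$19,500 flat): $172,750 + $19,500 = $192,250.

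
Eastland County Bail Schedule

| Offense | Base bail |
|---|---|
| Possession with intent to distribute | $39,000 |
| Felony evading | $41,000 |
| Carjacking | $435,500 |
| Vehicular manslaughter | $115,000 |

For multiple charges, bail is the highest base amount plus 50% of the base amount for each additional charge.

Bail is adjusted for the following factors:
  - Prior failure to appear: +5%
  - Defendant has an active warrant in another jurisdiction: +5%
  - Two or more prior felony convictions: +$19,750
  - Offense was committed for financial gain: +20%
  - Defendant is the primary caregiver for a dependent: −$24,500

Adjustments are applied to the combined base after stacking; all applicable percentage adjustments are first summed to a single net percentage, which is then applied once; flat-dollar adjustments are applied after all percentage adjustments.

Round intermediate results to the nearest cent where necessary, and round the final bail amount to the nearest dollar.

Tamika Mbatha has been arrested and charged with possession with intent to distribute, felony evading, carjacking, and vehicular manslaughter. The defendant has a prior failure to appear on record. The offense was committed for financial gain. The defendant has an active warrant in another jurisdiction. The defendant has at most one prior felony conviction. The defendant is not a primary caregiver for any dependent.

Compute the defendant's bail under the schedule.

Base amounts from the schedule: possession with intent to distribute $39,000; felony evading $41,000; carjacking $435,500; vehicular manslaughter $115,000.
Stacking rule: highest base plus 50% of each additional charge. Highest is carjacking at $435,500. Additional: $39,000 × 50% = $19,500; $41,000 × 50% = $20,500; $115,000 × 50% = $57,500. Combined base = $435,500 + $97,500 = $533,000.
Net percentage adjustment: +5% +5% +20% = +30%. $533,000 × 1.3 = $692,900.

$692,900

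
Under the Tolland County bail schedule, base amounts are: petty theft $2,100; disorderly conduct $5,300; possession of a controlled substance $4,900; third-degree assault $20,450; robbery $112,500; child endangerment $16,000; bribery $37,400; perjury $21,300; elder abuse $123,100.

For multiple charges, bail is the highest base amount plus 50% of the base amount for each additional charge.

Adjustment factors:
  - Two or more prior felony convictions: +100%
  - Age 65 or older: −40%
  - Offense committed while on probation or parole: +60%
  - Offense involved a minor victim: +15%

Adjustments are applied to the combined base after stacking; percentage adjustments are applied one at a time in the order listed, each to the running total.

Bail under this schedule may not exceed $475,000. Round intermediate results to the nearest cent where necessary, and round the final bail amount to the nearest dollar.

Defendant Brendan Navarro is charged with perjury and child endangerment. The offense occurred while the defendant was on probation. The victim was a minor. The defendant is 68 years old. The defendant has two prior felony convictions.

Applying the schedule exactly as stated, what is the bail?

$64,694

Base amounts from the schedule: perjury $21,300; child endangerment $16,000.
Stacking rule: highest base plus 50% of each additional charge. Highest is perjury at $21,300. Additional: $16,000 × 50% = $8,000. Combined base = $21,300 + $8,000 = $29,300.
Two or more prior felony convictions (+100%): $29,300 × 2 = $58,600.
Age 65 or older (−40%): $58,600 × 0.6 = $35,160.
Offense committed while on probation or parole (+60%): $35,160 × 1.6 = $56,256.
Offense involved a minor victim (+15%): $56,256 × 1.15 = $64,694.40.
$64,694.40 is within the $475,000 maximum.
Rounded to the nearest dollar: $64,694.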